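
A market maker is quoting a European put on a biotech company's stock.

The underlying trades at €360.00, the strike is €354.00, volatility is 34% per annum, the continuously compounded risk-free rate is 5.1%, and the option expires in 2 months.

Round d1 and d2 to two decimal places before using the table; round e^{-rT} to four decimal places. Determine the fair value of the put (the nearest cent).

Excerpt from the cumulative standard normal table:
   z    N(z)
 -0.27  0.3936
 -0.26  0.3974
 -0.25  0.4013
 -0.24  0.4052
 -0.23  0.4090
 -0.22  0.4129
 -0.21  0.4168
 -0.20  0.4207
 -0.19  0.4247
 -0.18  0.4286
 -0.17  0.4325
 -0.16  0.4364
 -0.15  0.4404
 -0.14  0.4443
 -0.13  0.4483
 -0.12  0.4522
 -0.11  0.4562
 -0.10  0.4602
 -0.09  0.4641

€15.65

T = 0.1667;  σ√T = 0.1388
d₁ = [ln(360/354) + (0.051 + 0.34²/2)·0.1667] / 0.1388 = [0.0168 + 0.0181] / 0.1388 = 0.2517 → 0.25
d₂ = d₁ − σ√T = 0.2517 − 0.1388 = 0.1129 → 0.11
exp(−rT) = exp(−0.051·0.1667) = 0.9915
N(−d₂) = N(-0.11) = 0.4562;  N(−d₁) = N(-0.25) = 0.4013
P = 354·0.9915·0.4562 − 360·0.4013 = 160.1221 − 144.4680 = 15.6541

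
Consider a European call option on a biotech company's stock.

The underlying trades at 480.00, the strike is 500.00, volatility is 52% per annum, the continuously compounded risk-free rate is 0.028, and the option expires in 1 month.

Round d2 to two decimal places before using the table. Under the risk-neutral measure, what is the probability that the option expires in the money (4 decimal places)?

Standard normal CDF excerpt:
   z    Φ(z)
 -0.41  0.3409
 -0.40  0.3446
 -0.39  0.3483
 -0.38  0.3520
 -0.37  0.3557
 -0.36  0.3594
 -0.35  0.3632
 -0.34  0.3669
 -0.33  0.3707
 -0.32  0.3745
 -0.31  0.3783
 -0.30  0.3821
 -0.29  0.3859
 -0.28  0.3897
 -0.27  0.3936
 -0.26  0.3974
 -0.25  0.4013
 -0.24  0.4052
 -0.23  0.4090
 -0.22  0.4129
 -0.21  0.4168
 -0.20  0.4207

0.3707

σ√T = 0.52 × 0.2887 = 0.1501
d₁ = [ln(480/500) + (0.028 + ½·0.52²)·0.08333] / (σ√T) = (-0.0408 + 0.0136) / 0.1501 = -0.1813 → -0.18
d₂ = -0.1813 − 0.1501 = -0.3315 → -0.33
Risk-neutral Pr[S_T > K] = N(d₂) = N(-0.33) = 0.3707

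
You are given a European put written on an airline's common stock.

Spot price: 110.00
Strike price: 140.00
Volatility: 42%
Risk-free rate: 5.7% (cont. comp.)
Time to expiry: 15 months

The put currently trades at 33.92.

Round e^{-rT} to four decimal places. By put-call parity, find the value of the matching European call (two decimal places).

13.55

exp(−rT) = exp(−0.057·1.25) = 0.9312
Put-call parity: C − P = S − K·e^(−rT) = 110 − 140·0.9312 = 110 − 130.3680 = -20.3680
C = P + (C − P) = 33.92 + (-20.3680) = 13.5520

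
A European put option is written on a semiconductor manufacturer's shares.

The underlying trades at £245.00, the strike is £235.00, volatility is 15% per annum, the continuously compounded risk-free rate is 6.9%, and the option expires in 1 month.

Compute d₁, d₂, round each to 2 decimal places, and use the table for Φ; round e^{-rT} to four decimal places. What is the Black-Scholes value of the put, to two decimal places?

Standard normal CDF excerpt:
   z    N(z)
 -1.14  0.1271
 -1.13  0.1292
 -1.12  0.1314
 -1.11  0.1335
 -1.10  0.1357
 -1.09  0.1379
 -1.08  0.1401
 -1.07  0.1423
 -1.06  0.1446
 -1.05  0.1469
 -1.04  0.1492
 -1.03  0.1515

£1.06

σ√T = 0.15·√0.08333 = 0.0433
d₁ = [ln(245/235) + (0.069 + 0.15²/2)·0.08333] / 0.0433 = [0.0417 + 0.0067] / 0.0433 = 1.1168 ≈ 1.12
d₂ = d₁ − σ√T = 1.1168 − 0.0433 = 1.0735 ≈ 1.07
e^(−rT) = e^(−0.069·0.08333) = 0.9943
N(−d₂) = N(-1.07) = 0.1423;  N(−d₁) = N(-1.12) = 0.1314
P = 235·0.9943·0.1423 − 245·0.1314 = 33.2499 − 32.1930 = 1.0569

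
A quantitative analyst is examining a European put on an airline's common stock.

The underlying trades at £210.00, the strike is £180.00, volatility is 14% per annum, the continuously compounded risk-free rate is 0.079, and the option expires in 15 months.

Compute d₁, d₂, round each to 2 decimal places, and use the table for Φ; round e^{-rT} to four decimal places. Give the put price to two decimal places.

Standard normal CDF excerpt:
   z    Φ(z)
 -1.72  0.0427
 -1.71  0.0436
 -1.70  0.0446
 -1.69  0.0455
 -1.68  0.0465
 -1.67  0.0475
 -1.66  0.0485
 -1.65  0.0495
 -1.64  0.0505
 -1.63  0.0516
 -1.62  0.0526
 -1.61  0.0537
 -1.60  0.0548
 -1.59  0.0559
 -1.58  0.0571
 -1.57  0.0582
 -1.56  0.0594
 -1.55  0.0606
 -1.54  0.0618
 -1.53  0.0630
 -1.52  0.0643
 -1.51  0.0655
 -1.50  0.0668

T = 1.25;  σ√T = 0.1565
d₁ = [ln(210/180) + (0.079 + ½·0.14²)·1.25] / (σ√T) = (0.1542 + 0.1110) / 0.1565 = 1.6940 which rounds to 1.69
d₂ = 1.6940 − 0.1565 = 1.5375 which rounds to 1.54
e^(−rT) = e^(−0.079·1.25) = 0.9060
P = 180·0.9060·N(-1.54) − 210·N(-1.69) = 180·0.9060·0.0618 − 210·0.0455 = 10.0783 − 9.5550 = 0.5233

£0.52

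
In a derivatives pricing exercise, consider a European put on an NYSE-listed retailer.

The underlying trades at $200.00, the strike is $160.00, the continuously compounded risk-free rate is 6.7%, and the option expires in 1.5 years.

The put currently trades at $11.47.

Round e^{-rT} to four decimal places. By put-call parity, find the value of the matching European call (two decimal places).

$66.77

e^(−rT) = e^(−0.067·1.5) = 0.9044
Put-call parity: C − P = S − K·e^(−rT) = 200 − 160·0.9044 = 200 − 144.7040 = 55.2960
C = P + (C − P) = 11.47 + (55.2960) = 66.7660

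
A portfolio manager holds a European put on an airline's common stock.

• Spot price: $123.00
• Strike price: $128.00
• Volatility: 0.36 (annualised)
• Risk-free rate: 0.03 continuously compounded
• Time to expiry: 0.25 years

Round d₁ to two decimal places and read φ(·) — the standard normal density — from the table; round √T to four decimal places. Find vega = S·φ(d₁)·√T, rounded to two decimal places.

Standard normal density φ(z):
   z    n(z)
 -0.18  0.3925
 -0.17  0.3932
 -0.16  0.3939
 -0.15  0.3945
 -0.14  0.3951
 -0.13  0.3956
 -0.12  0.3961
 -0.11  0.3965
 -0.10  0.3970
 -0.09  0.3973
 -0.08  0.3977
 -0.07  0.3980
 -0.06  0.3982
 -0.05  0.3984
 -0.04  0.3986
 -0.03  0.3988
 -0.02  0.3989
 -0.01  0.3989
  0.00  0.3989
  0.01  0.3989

24.43

T = 0.25;  σ√T = 0.1800
d₁ = [ln(123/128) + (0.03 + ½·0.36²)·0.25] / (σ√T) = (-0.0398 + 0.0237) / 0.1800 = -0.0897 ≈ -0.09
√T = √0.25 = 0.5000
φ(d₁) = φ(-0.09) = 0.3973
vega = S·φ(d₁)·√T = 123·0.3973·0.5000 = 24.4339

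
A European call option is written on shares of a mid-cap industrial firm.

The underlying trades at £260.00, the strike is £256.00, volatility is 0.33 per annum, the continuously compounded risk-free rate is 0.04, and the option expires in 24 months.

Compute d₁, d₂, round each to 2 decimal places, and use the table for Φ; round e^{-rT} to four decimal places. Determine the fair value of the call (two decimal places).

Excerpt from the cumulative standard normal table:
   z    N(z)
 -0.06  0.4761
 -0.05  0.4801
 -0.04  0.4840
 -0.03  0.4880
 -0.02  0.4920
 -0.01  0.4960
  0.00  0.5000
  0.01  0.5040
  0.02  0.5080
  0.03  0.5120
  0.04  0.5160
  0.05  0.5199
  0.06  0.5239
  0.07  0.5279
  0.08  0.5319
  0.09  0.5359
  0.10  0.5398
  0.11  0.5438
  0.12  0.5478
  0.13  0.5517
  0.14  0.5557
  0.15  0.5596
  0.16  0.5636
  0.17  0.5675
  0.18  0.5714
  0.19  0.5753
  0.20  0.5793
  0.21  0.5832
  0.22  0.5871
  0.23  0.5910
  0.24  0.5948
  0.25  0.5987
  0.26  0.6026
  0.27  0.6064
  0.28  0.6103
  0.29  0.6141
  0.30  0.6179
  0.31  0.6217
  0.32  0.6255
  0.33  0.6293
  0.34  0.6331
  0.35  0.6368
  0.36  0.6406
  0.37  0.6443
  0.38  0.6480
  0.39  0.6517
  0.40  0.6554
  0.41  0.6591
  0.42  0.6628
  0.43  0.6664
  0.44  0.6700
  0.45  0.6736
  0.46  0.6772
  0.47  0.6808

£58.88

σ√T = 0.33·√2 = 0.4667
ln(S/K) + (r + σ²/2)T = ln(260/256) + (0.04 + 0.33²/2)·2 = 0.0155 + 0.1889 = 0.2044
d₁ = 0.2044 / 0.4667 = 0.4380 which rounds to 0.44
d₂ = d₁ − σ√T = 0.4380 − 0.4667 = -0.0287 which rounds to -0.03
e^(−rT) = e^(−0.04·2) = 0.9231
C = 260·N(0.44) − 256·0.9231·N(-0.03) = 260·0.6700 − 256·0.9231·0.4880 = 174.2000 − 115.3210 = 58.8790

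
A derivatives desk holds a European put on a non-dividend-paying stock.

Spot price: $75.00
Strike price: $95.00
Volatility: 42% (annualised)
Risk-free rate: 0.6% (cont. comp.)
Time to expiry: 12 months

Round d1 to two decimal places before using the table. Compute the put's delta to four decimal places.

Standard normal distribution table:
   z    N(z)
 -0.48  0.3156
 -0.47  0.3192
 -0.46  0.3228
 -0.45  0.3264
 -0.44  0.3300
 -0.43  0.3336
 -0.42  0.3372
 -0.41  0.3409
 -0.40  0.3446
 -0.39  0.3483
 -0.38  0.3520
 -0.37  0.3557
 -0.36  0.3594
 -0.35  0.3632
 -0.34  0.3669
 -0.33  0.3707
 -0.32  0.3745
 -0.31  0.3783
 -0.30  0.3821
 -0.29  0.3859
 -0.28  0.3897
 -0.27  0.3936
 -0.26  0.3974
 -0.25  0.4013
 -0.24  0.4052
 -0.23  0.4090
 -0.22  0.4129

σ√T = 0.42 × 1.0000 = 0.4200
ln(S/K) + (r + σ²/2)T = ln(75/95) + (0.006 + 0.42²/2)·1 = -0.2364 + 0.0942 = -0.1422
d₁ = -0.1422 / 0.4200 = -0.3385 which rounds to -0.34
N(d₁) = N(-0.34) = 0.3669
Δ_put = N(d₁) − 1 = 0.3669 − 1 = -0.6331

-0.6331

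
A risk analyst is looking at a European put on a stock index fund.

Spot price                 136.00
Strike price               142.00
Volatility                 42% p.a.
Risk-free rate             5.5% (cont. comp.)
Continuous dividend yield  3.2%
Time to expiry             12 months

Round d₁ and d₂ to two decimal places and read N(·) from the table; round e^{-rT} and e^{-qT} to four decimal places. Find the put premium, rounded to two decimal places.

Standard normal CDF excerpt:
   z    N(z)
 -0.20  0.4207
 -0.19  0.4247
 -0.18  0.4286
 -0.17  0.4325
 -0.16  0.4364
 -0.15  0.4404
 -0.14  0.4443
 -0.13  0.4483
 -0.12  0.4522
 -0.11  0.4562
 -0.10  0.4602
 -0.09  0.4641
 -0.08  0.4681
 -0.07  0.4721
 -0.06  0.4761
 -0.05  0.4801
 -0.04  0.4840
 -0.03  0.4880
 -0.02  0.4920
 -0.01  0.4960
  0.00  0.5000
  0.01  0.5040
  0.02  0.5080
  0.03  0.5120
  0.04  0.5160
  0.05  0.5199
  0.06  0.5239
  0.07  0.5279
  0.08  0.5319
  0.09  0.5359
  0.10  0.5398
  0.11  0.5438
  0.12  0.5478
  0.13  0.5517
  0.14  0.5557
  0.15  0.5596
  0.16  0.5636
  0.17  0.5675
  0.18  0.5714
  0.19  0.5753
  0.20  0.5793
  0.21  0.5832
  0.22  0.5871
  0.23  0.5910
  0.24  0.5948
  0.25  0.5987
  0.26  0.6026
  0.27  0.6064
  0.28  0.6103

σ√T = 0.42·√1 = 0.4200
d₁ = [ln(136/142) + (0.055 − 0.032 + 0.42²/2)·1] / 0.4200 = [-0.0432 + 0.1112] / 0.4200 = 0.1620 → 0.16
d₂ = d₁ − σ√T = 0.1620 − 0.4200 = -0.2580 → -0.26
exp(−qT) = exp(−0.032·1) = 0.9685;  exp(−rT) = exp(−0.055·1) = 0.9465
N(−d₂) = N(0.26) = 0.6026;  N(−d₁) = N(-0.16) = 0.4364
P = 142·0.9465·0.6026 − 136·0.9685·0.4364 = 80.9912 − 57.4809 = 23.5104

23.51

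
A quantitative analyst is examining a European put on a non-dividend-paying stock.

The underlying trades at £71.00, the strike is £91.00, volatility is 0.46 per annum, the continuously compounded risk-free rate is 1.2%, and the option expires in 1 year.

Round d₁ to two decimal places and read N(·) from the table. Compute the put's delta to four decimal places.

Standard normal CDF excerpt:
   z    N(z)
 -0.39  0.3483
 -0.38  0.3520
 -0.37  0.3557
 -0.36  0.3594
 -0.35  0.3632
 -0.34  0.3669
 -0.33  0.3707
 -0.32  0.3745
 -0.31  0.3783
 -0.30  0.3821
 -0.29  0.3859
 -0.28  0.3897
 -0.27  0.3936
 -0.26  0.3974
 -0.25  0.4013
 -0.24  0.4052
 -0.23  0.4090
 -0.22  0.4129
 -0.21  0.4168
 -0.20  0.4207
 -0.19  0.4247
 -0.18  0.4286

σ√T = 0.46·√1 = 0.4600
ln(S/K) + (r + σ²/2)T = ln(71/91) + (0.012 + 0.46²/2)·1 = -0.2482 + 0.1178 = -0.1304
d₁ = -0.1304 / 0.4600 = -0.2834 which rounds to -0.28
N(d₁) = N(-0.28) = 0.3897
Δ_put = N(d₁) − 1 = 0.3897 − 1 = -0.6103

-0.6103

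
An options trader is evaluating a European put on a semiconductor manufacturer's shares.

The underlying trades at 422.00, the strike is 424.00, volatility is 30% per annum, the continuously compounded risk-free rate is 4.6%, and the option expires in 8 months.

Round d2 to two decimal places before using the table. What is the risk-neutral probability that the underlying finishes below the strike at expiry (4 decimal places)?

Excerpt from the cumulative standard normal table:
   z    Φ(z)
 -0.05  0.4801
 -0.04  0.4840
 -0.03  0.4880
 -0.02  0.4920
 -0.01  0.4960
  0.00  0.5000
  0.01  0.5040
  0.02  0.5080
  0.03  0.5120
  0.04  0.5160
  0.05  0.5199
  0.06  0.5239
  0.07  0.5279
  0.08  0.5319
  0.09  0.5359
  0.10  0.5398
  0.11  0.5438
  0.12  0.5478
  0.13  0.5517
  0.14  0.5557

0.5080

σ√T = 0.3·√0.6667 = 0.2449
ln(S/K) + (r + σ²/2)T = ln(422/424) + (0.046 + 0.3²/2)·0.6667 = -0.0047 + 0.0607 = 0.0559
d₁ = 0.0559 / 0.2449 = 0.2284 ⇒ 0.23
d₂ = d₁ − σ√T = 0.2284 − 0.2449 = -0.0166 ⇒ -0.02
Pr(exercise) under Q = N(−d₂) = N(0.02) = 0.5080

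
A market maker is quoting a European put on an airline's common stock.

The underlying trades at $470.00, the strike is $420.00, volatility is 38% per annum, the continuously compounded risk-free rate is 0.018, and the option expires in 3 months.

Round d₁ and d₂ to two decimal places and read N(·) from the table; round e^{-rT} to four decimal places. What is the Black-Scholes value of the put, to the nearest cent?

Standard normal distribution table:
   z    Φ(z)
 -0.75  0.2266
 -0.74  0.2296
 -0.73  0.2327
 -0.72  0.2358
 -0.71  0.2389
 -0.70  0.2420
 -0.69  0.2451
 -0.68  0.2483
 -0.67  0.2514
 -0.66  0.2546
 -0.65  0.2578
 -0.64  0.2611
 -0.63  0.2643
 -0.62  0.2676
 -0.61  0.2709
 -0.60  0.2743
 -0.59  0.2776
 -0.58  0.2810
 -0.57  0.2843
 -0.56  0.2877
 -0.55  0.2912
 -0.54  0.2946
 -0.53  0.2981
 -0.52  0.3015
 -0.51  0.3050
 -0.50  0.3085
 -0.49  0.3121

σ√T = 0.38 × 0.5000 = 0.1900
d₁ = [ln(470/420) + (0.018 + 0.38²/2)·0.25] / 0.1900 = [0.1125 + 0.0226] / 0.1900 = 0.7107 → 0.71
d₂ = d₁ − σ√T = 0.7107 − 0.1900 = 0.5207 → 0.52
exp(−rT) = exp(−0.018·0.25) = 0.9955
N(−d₂) = N(-0.52) = 0.3015;  N(−d₁) = N(-0.71) = 0.2389
P = 420·0.9955·0.3015 − 470·0.2389 = 126.0602 − 112.2830 = 13.7772

$13.78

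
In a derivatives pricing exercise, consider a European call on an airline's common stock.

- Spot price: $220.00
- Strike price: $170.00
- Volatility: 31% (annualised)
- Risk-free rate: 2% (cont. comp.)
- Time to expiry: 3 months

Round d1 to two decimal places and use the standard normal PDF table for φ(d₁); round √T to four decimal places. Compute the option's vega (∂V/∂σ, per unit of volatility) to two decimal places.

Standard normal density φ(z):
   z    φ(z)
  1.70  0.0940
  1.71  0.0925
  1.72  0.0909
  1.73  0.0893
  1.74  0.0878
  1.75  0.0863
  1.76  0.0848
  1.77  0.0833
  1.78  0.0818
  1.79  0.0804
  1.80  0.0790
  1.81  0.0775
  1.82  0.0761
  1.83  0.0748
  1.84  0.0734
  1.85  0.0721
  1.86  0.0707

9.16

σ√T = 0.31·√0.25 = 0.1550
d₁ = [ln(220/170) + (0.02 + ½·0.31²)·0.25] / (σ√T) = (0.2578 + 0.0170) / 0.1550 = 1.7732 ≈ 1.77
√T = √0.25 = 0.5000
φ(d₁) = φ(1.77) = 0.0833
vega = S·φ(d₁)·√T = 220·0.0833·0.5000 = 9.1630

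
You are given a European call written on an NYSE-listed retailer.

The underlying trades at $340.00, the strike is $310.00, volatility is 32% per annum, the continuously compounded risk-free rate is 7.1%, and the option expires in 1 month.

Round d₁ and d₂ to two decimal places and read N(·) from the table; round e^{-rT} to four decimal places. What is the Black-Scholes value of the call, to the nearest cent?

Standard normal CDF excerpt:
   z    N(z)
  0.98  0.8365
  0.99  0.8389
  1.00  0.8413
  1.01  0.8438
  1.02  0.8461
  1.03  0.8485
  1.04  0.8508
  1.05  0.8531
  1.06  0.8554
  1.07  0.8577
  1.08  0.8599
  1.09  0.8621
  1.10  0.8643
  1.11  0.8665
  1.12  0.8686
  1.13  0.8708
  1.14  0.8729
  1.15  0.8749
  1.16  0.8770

T = 0.08333;  σ√T = 0.0924
d₁ = [ln(340/310) + (0.071 + 0.32²/2)·0.08333] / 0.0924 = [0.0924 + 0.0102] / 0.0924 = 1.1102 which rounds to 1.11
d₂ = d₁ − σ√T = 1.1102 − 0.0924 = 1.0178 which rounds to 1.02
e^(−rT) = e^(−0.071·0.08333) = 0.9941
C = 340·N(1.11) − 310·0.9941·N(1.02) = 340·0.8665 − 310·0.9941·0.8461 = 294.6100 − 260.7435 = 33.8665

$33.87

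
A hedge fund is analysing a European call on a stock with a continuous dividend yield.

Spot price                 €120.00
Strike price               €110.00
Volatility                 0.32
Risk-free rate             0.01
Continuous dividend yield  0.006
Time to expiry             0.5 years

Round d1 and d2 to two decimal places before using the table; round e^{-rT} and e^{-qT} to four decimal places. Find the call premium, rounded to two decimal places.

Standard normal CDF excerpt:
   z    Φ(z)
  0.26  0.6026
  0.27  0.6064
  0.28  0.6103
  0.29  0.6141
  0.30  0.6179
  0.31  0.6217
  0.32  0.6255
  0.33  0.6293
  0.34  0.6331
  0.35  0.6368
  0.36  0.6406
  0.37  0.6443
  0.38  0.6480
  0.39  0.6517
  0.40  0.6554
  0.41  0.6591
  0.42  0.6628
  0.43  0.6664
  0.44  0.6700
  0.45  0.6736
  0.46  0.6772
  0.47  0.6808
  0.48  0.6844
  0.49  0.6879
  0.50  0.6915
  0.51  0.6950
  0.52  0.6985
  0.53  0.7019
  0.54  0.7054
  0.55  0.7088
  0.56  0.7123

€16.35

T = 0.5;  σ√T = 0.2263
ln(S/K) + (r − q + σ²/2)T = ln(120/110) + (0.01 − 0.006 + 0.32²/2)·0.5 = 0.0870 + 0.0276 = 0.1146
d₁ = 0.1146 / 0.2263 = 0.5065 ⇒ 0.51
d₂ = d₁ − σ√T = 0.5065 − 0.2263 = 0.2802 ⇒ 0.28
e^(−qT) = e^(−0.006·0.5) = 0.9970;  e^(−rT) = e^(−0.01·0.5) = 0.9950
N(d₁) = N(0.51) = 0.6950;  N(d₂) = N(0.28) = 0.6103
C = 120·0.9970·0.6950 − 110·0.9950·0.6103 = 83.1498 − 66.7973 = 16.3525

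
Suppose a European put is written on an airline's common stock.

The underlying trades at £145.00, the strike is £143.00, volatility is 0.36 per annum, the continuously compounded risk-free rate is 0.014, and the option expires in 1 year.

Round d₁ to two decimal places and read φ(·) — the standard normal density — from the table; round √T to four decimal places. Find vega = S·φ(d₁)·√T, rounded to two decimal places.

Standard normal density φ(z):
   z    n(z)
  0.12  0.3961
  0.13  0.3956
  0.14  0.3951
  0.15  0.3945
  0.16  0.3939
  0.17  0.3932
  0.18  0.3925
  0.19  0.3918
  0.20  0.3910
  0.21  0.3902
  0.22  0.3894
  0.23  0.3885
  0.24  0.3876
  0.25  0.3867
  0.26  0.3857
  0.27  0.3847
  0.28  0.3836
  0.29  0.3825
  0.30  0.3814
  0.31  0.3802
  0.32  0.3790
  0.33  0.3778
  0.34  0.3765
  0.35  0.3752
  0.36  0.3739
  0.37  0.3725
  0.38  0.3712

T = 1;  σ√T = 0.3600
d₁ = [ln(145/143) + (0.014 + ½·0.36²)·1] / (σ√T) = (0.0139 + 0.0788) / 0.3600 = 0.2575 which rounds to 0.26
√T = √1 = 1.0000
φ(d₁) = φ(0.26) = 0.3857
vega = S·φ(d₁)·√T = 145·0.3857·1.0000 = 55.9265
(Vega is the same for a European call and put with the same parameters.)

55.93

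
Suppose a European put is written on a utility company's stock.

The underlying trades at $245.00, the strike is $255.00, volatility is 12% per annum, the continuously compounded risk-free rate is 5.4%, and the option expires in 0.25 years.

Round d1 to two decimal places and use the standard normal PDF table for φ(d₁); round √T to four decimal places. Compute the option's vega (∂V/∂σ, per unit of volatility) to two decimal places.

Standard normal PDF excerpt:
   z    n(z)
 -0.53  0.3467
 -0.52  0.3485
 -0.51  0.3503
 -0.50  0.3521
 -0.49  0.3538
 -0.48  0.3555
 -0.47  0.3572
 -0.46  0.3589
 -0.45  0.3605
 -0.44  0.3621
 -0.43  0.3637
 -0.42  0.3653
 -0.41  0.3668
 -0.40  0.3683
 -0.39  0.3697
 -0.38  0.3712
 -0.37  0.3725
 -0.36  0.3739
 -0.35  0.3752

σ√T = 0.12 × 0.5000 = 0.0600
d₁ = [ln(245/255) + (0.054 + 0.12²/2)·0.25] / 0.0600 = [-0.0400 + 0.0153] / 0.0600 = -0.4118 which rounds to -0.41
√T = √0.25 = 0.5000
φ(d₁) = φ(-0.41) = 0.3668
vega = S·φ(d₁)·√T = 245·0.3668·0.5000 = 44.9330

44.93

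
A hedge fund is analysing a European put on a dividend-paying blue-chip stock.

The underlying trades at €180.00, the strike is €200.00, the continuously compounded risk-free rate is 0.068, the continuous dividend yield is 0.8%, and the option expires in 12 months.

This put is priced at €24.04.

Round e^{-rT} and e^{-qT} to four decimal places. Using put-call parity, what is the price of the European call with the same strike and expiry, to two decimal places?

e^(−qT) = e^(−0.008·1) = 0.9920;  e^(−rT) = e^(−0.068·1) = 0.9343
Put-call parity: C − P = S·e^(−qT) − K·e^(−rT) = 180·0.9920 − 200·0.9343 = 178.5600 − 186.8600 = -8.3000
C = P + (C − P) = 24.04 + (-8.3000) = 15.7400

€15.74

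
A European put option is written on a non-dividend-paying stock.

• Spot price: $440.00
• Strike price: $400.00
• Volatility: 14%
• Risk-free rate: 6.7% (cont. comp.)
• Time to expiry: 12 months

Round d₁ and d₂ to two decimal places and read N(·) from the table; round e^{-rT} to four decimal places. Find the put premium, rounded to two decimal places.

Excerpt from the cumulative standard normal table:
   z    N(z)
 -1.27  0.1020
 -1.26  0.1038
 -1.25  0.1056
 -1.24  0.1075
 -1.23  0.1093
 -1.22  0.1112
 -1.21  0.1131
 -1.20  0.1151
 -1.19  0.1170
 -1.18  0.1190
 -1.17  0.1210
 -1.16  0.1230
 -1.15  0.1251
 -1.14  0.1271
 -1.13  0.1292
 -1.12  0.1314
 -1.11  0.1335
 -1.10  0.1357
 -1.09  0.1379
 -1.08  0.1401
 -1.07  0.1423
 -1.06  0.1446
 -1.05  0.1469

σ√T = 0.14 × 1.0000 = 0.1400
d₁ = [ln(440/400) + (0.067 + 0.14²/2)·1] / 0.1400 = [0.0953 + 0.0768] / 0.1400 = 1.2294 ⇒ 1.23
d₂ = d₁ − σ√T = 1.2294 − 0.1400 = 1.0894 ⇒ 1.09
e^(−rT) = e^(−0.067·1) = 0.9352
N(−d₂) = N(-1.09) = 0.1379;  N(−d₁) = N(-1.23) = 0.1093
P = 400·0.9352·0.1379 − 440·0.1093 = 51.5856 − 48.0920 = 3.4936

$3.49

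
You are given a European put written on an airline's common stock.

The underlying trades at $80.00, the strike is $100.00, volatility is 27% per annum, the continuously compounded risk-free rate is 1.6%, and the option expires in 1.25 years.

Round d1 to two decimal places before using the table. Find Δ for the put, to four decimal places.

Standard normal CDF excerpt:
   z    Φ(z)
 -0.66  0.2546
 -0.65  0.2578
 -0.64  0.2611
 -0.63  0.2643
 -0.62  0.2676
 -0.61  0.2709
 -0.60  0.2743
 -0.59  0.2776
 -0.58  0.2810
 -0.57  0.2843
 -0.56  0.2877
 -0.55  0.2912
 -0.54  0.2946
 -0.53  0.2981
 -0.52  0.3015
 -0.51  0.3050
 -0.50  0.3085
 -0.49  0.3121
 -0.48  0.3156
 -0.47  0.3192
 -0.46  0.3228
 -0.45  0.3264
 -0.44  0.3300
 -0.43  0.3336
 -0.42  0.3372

-0.6985

σ√T = 0.27·√1.25 = 0.3019
d₁ = [ln(80/100) + (0.016 + ½·0.27²)·1.25] / (σ√T) = (-0.2231 + 0.0656) / 0.3019 = -0.5220 → -0.52
N(d₁) = N(-0.52) = 0.3015
Δ_put = N(d₁) − 1 = 0.3015 − 1 = -0.6985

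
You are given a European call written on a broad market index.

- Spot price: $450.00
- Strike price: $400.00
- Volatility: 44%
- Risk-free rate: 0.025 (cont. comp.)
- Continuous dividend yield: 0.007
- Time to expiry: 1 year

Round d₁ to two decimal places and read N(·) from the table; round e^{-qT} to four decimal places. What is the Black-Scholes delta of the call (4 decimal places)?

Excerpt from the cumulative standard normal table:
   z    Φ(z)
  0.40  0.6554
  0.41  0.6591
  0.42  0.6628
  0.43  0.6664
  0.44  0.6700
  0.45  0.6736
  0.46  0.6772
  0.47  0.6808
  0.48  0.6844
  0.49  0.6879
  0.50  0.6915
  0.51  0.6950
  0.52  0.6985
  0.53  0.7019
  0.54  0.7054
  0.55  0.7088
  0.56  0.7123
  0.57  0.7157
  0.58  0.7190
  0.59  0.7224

σ√T = 0.44 × 1.0000 = 0.4400
ln(S/K) + (r − q + σ²/2)T = ln(450/400) + (0.025 − 0.007 + 0.44²/2)·1 = 0.1178 + 0.1148 = 0.2326
d₁ = 0.2326 / 0.4400 = 0.5286 → 0.53
N(d₁) = N(0.53) = 0.7019
Δ_call = exp(−qT)·N(d₁) = 0.9930·0.7019 = 0.6970

0.6970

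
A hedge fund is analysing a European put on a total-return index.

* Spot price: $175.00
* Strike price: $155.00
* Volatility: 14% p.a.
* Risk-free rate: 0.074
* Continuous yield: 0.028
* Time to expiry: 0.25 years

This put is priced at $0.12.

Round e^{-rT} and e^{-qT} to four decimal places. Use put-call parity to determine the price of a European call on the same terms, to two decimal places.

exp(−qT) = exp(−0.028·0.25) = 0.9930;  exp(−rT) = exp(−0.074·0.25) = 0.9817
Put-call parity: C − P = S·e^(−qT) − K·e^(−rT) = 175·0.9930 − 155·0.9817 = 173.7750 − 152.1635 = 21.6115
C = P + (C − P) = 0.12 + (21.6115) = 21.7315

$21.73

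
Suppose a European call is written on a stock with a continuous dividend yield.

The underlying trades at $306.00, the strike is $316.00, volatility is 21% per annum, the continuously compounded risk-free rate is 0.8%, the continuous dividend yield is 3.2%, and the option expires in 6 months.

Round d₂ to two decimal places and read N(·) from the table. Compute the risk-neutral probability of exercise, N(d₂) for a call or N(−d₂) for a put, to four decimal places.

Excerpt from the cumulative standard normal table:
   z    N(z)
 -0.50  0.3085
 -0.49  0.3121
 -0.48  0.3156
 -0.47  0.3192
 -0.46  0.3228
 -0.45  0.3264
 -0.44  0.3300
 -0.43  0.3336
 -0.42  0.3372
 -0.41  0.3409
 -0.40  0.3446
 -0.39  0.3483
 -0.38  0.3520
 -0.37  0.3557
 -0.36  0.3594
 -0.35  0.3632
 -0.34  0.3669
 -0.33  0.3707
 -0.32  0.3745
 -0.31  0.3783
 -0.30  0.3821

T = 0.5;  σ√T = 0.1485
ln(S/K) + (r − q + σ²/2)T = ln(306/316) + (0.008 − 0.032 + 0.21²/2)·0.5 = -0.0322 − 0.0010 = -0.0331
d₁ = -0.0331 / 0.1485 = -0.2231 which rounds to -0.22
d₂ = d₁ − σ√T = -0.2231 − 0.1485 = -0.3716 which rounds to -0.37
Pr(exercise) under Q = N(d₂) = 0.3557

0.3557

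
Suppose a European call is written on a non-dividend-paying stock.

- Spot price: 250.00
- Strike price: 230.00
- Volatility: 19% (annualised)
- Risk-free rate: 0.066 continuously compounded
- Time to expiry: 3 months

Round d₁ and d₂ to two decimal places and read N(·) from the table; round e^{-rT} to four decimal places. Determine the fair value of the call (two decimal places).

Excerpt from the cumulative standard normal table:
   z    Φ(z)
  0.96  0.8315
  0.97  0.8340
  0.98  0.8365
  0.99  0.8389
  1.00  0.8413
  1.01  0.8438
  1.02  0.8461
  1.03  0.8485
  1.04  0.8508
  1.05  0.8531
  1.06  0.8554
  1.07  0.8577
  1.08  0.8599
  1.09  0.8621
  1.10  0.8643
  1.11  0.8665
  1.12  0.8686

25.75

T = 0.25;  σ√T = 0.0950
ln(S/K) + (r + σ²/2)T = ln(250/230) + (0.066 + 0.19²/2)·0.25 = 0.0834 + 0.0210 = 0.1044
d₁ = 0.1044 / 0.0950 = 1.0989 ≈ 1.10
d₂ = d₁ − σ√T = 1.0989 − 0.0950 = 1.0039 ≈ 1.00
exp(−rT) = exp(−0.066·0.25) = 0.9836
N(d₁) = N(1.10) = 0.8643;  N(d₂) = N(1.00) = 0.8413
C = 250·0.8643 − 230·0.9836·0.8413 = 216.0750 − 190.3256 = 25.7494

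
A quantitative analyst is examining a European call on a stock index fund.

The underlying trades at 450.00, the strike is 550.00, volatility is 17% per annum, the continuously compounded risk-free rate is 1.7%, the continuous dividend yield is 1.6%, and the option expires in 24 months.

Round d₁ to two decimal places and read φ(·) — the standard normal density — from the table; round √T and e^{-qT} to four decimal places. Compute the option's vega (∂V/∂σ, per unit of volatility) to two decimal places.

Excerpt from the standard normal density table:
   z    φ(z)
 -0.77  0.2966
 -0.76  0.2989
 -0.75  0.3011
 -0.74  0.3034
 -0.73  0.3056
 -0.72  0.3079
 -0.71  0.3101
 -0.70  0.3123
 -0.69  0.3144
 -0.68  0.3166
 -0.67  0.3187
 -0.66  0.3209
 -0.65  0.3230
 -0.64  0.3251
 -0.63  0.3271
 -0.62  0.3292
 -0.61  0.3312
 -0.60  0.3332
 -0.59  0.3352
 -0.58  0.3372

191.13

σ√T = 0.17 × 1.4142 = 0.2404
d₁ = [ln(450/550) + (0.017 − 0.016 + 0.17²/2)·2] / 0.2404 = [-0.2007 + 0.0309] / 0.2404 = -0.7062 ⇒ -0.71
√T = √2 = 1.4142
φ(d₁) = φ(-0.71) = 0.3101
e^(−qT) = e^(−0.016·2) = 0.9685
vega = S·e^(−qT)·φ(d₁)·√T = 450·0.9685·0.3101·1.4142 = 191.1282
(The put has the same vega.)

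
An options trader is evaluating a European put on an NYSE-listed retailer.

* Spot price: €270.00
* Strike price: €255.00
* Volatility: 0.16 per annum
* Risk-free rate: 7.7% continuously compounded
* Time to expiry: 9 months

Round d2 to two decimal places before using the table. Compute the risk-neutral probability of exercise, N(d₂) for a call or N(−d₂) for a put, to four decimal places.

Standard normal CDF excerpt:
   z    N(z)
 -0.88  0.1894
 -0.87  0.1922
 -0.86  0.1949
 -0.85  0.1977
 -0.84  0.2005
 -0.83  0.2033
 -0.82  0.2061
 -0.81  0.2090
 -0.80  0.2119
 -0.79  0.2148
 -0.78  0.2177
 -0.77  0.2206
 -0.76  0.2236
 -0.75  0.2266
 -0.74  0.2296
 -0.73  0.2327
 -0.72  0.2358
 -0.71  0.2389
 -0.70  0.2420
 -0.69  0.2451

0.2236

σ√T = 0.16·√0.75 = 0.1386
ln(S/K) + (r + σ²/2)T = ln(270/255) + (0.077 + 0.16²/2)·0.75 = 0.0572 + 0.0674 = 0.1245
d₁ = 0.1245 / 0.1386 = 0.8986 which rounds to 0.90
d₂ = d₁ − σ√T = 0.8986 − 0.1386 = 0.7600 which rounds to 0.76
Pr(exercise) under Q = N(−d₂) = N(-0.76) = 0.2236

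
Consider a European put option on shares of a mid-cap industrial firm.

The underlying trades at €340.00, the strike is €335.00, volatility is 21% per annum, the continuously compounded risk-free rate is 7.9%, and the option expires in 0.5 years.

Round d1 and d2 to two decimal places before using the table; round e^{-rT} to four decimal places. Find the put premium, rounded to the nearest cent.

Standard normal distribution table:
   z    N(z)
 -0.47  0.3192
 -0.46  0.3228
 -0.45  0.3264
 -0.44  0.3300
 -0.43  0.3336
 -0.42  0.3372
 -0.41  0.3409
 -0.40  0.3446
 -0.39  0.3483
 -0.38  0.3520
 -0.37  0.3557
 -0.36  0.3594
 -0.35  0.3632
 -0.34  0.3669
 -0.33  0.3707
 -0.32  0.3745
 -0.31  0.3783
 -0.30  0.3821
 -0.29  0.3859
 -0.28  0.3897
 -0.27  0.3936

€12.07

T = 0.5;  σ√T = 0.1485
d₁ = [ln(340/335) + (0.079 + ½·0.21²)·0.5] / (σ√T) = (0.0148 + 0.0505) / 0.1485 = 0.4400 → 0.44
d₂ = 0.4400 − 0.1485 = 0.2915 → 0.29
exp(−rT) = exp(−0.079·0.5) = 0.9613
N(−d₂) = N(-0.29) = 0.3859;  N(−d₁) = N(-0.44) = 0.3300
P = 335·0.9613·0.3859 − 340·0.3300 = 124.2735 − 112.2000 = 12.0735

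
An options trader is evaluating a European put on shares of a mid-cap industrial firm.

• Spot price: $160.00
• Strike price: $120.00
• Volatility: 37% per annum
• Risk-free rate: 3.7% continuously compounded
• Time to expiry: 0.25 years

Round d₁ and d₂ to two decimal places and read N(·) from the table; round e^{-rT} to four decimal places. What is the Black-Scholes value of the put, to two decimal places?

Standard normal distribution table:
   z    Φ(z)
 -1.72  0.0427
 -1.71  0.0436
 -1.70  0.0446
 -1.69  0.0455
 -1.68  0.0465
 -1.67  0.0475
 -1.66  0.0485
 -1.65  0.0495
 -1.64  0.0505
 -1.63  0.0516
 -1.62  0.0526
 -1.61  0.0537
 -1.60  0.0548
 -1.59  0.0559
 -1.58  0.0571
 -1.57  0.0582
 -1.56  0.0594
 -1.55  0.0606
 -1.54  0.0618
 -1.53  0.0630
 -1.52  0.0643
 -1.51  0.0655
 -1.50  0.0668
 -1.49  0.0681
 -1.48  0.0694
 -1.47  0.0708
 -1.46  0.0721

$0.65

σ√T = 0.37 × 0.5000 = 0.1850
ln(S/K) + (r + σ²/2)T = ln(160/120) + (0.037 + 0.37²/2)·0.25 = 0.2877 + 0.0264 = 0.3140
d₁ = 0.3140 / 0.1850 = 1.6975 which rounds to 1.70
d₂ = d₁ − σ√T = 1.6975 − 0.1850 = 1.5125 which rounds to 1.51
exp(−rT) = exp(−0.037·0.25) = 0.9908
P = 120·0.9908·N(-1.51) − 160·N(-1.70) = 120·0.9908·0.0655 − 160·0.0446 = 7.7877 − 7.1360 = 0.6517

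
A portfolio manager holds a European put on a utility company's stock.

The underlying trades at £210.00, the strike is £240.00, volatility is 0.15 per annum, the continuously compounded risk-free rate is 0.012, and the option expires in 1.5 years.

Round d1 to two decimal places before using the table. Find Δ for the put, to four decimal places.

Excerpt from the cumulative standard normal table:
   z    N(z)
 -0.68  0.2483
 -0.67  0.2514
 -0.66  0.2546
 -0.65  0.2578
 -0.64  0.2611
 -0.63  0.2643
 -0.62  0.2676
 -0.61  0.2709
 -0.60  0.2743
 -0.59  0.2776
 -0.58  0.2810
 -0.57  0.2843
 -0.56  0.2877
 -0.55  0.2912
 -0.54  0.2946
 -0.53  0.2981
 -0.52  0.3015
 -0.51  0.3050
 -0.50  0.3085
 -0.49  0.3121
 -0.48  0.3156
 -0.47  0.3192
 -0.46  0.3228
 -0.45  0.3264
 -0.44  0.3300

-0.7054

σ√T = 0.15·√1.5 = 0.1837
d₁ = [ln(210/240) + (0.012 + 0.15²/2)·1.5] / 0.1837 = [-0.1335 + 0.0349] / 0.1837 = -0.5370 ≈ -0.54
N(d₁) = N(-0.54) = 0.2946
Δ_put = N(d₁) − 1 = 0.2946 − 1 = -0.7054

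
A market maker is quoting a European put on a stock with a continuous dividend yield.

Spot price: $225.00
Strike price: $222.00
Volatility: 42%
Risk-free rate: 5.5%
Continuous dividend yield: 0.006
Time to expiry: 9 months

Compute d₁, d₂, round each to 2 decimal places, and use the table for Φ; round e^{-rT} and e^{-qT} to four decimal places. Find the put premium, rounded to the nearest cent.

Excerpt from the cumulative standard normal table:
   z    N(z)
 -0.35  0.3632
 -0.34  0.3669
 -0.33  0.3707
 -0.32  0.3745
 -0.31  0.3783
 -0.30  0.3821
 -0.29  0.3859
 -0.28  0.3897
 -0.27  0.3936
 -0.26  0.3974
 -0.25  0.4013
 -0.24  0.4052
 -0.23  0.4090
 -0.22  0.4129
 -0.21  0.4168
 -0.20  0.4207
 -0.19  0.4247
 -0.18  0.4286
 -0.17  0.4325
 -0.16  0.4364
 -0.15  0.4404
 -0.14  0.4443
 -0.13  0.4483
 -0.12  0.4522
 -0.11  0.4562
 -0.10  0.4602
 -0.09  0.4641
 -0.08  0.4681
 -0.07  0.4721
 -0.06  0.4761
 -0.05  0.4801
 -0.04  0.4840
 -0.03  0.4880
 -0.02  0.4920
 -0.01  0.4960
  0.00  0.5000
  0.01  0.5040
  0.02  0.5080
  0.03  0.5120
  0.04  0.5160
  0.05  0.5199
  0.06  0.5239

σ√T = 0.42 × 0.8660 = 0.3637
d₁ = [ln(225/222) + (0.055 − 0.006 + ½·0.42²)·0.75] / (σ√T) = (0.0134 + 0.1029) / 0.3637 = 0.3198 ≈ 0.32
d₂ = 0.3198 − 0.3637 = -0.0439 ≈ -0.04
exp(−qT) = exp(−0.006·0.75) = 0.9955;  exp(−rT) = exp(−0.055·0.75) = 0.9596
N(−d₂) = N(0.04) = 0.5160;  N(−d₁) = N(-0.32) = 0.3745
P = 222·0.9596·0.5160 − 225·0.9955·0.3745 = 109.9241 − 83.8833 = 26.0408

$26.04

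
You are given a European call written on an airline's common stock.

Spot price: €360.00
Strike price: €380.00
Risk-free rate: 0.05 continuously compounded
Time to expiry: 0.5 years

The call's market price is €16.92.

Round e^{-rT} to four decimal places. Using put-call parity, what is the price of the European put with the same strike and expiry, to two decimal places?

e^(−rT) = e^(−0.05·0.5) = 0.9753
Put-call parity: C − P = S − K·e^(−rT) = 360 − 380·0.9753 = 360 − 370.6140 = -10.6140
P = C − (C − P) = 16.92 − (-10.6140) = 27.5340

€27.53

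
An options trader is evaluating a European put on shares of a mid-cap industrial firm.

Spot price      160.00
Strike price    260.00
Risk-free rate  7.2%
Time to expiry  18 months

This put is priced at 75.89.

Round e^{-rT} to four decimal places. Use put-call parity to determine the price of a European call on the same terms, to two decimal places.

e^(−rT) = e^(−0.072·1.5) = 0.8976
Put-call parity: C − P = S − K·e^(−rT) = 160 − 260·0.8976 = 160 − 233.3760 = -73.3760
C = P + (C − P) = 75.89 + (-73.3760) = 2.5140

2.51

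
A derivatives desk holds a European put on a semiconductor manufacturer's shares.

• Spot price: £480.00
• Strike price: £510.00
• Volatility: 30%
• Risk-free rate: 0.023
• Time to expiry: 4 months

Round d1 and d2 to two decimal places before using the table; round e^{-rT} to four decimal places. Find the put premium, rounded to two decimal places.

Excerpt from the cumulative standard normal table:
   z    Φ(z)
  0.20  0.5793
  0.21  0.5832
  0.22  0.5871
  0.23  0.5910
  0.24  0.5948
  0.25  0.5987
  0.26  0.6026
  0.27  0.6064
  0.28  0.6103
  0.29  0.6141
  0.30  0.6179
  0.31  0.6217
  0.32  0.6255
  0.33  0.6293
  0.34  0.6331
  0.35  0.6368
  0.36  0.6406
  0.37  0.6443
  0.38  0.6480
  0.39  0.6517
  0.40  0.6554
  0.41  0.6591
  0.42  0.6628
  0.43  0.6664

T = 0.3333;  σ√T = 0.1732
ln(S/K) + (r + σ²/2)T = ln(480/510) + (0.023 + 0.3²/2)·0.3333 = -0.0606 + 0.0227 = -0.0380
d₁ = -0.0380 / 0.1732 = -0.2192 ≈ -0.22
d₂ = d₁ − σ√T = -0.2192 − 0.1732 = -0.3924 ≈ -0.39
e^(−rT) = e^(−0.023·0.3333) = 0.9924
P = 510·0.9924·N(0.39) − 480·N(0.22) = 510·0.9924·0.6517 − 480·0.5871 = 329.8410 − 281.8080 = 48.0330

£48.03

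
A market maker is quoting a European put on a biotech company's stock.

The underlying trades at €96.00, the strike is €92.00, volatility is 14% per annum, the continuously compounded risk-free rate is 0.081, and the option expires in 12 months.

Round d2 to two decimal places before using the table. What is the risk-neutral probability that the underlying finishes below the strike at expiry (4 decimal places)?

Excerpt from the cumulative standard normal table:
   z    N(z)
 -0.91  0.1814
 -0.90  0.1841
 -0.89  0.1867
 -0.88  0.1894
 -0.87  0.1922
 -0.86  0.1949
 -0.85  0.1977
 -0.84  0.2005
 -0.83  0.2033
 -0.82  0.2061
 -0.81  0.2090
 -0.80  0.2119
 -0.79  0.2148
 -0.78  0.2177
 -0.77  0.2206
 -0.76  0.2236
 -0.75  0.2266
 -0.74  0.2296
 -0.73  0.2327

0.2090

σ√T = 0.14·√1 = 0.1400
ln(S/K) + (r + σ²/2)T = ln(96/92) + (0.081 + 0.14²/2)·1 = 0.0426 + 0.0908 = 0.1334
d₁ = 0.1334 / 0.1400 = 0.9526 ≈ 0.95
d₂ = d₁ − σ√T = 0.9526 − 0.1400 = 0.8126 ≈ 0.81
Pr(exercise) under Q = N(−d₂) = N(-0.81) = 0.2090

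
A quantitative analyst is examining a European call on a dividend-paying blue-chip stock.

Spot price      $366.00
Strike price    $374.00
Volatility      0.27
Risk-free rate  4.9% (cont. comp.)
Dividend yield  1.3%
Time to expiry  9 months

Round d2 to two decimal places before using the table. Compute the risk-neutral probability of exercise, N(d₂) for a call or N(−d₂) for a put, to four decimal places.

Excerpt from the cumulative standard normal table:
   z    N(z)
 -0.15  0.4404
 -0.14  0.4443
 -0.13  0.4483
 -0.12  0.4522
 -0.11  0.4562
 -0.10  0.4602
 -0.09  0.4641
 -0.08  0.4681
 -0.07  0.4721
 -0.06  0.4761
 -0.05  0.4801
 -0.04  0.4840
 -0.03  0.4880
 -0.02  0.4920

σ√T = 0.27·√0.75 = 0.2338
d₁ = [ln(366/374) + (0.049 − 0.013 + 0.27²/2)·0.75] / 0.2338 = [-0.0216 + 0.0543] / 0.2338 = 0.1399 ⇒ 0.14
d₂ = d₁ − σ√T = 0.1399 − 0.2338 = -0.0939 ⇒ -0.09
Risk-neutral Pr[S_T > K] = N(d₂) = N(-0.09) = 0.4641

0.4641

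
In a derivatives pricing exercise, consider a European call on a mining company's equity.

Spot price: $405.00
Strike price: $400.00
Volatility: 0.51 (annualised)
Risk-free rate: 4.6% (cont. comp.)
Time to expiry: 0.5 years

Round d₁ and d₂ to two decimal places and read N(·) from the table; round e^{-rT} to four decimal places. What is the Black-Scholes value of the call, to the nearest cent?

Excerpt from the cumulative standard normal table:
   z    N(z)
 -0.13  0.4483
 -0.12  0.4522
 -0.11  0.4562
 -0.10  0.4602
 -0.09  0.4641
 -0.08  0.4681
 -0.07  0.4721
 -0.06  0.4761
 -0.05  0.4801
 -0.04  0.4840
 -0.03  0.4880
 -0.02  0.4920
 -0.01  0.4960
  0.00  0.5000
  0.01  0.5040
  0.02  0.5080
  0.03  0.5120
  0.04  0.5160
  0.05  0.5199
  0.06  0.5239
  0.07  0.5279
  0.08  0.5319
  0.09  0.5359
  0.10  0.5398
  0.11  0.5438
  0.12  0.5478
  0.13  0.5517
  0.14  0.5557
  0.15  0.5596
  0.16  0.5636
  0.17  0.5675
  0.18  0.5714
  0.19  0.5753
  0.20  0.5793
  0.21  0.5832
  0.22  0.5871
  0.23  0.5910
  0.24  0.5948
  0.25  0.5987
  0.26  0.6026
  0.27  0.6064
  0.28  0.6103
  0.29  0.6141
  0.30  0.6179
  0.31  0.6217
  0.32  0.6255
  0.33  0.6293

σ√T = 0.51 × 0.7071 = 0.3606
ln(S/K) + (r + σ²/2)T = ln(405/400) + (0.046 + 0.51²/2)·0.5 = 0.0124 + 0.0880 = 0.1004
d₁ = 0.1004 / 0.3606 = 0.2785 ⇒ 0.28
d₂ = d₁ − σ√T = 0.2785 − 0.3606 = -0.0821 ⇒ -0.08
exp(−rT) = exp(−0.046·0.5) = 0.9773
C = 405·N(0.28) − 400·0.9773·N(-0.08) = 405·0.6103 − 400·0.9773·0.4681 = 247.1715 − 182.9897 = 64.1818

$64.18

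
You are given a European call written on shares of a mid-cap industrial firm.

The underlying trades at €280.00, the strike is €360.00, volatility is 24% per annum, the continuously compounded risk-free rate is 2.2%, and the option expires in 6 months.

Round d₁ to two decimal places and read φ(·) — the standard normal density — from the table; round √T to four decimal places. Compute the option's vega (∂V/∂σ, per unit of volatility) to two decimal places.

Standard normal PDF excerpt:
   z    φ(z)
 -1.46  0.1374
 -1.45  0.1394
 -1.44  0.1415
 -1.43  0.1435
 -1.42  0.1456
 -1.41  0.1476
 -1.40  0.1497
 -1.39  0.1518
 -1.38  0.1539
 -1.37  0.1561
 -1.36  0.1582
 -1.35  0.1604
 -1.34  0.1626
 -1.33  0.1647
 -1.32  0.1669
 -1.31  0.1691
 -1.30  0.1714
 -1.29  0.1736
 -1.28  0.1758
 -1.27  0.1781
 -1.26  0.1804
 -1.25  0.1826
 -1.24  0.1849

σ√T = 0.24·√0.5 = 0.1697
ln(S/K) + (r + σ²/2)T = ln(280/360) + (0.022 + 0.24²/2)·0.5 = -0.2513 + 0.0254 = -0.2259
d₁ = -0.2259 / 0.1697 = -1.3312 ⇒ -1.33
√T = √0.5 = 0.7071
φ(d₁) = φ(-1.33) = 0.1647
vega = S·φ(d₁)·√T = 280·0.1647·0.7071 = 32.6086

32.61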